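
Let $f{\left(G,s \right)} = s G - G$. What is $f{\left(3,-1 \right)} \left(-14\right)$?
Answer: $84$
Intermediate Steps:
$f{\left(G,s \right)} = - G + G s$ ($f{\left(G,s \right)} = G s - G = - G + G s$)
$f{\left(3,-1 \right)} \left(-14\right) = 3 \left(-1 - 1\right) \left(-14\right) = 3 \left(-2\right) \left(-14\right) = \left(-6\right) \left(-14\right) = 84$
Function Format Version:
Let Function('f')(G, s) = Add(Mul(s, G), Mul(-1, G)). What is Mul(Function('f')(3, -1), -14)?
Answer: 84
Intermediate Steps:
Function('f')(G, s) = Add(Mul(-1, G), Mul(G, s)) (Function('f')(G, s) = Add(Mul(G, s), Mul(-1, G)) = Add(Mul(-1, G), Mul(G, s)))
Mul(Function('f')(3, -1), -14) = Mul(Mul(3, Add(-1, -1)), -14) = Mul(Mul(3, -2), -14) = Mul(-6, -14) = 84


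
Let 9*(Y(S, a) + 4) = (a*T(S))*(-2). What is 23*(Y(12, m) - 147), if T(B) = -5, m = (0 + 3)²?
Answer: -3243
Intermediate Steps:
m = 9 (m = 3² = 9)
Y(S, a) = -4 + 10*a/9 (Y(S, a) = -4 + ((a*(-5))*(-2))/9 = -4 + (-5*a*(-2))/9 = -4 + (10*a)/9 = -4 + 10*a/9)
23*(Y(12, m) - 147) = 23*((-4 + (10/9)*9) - 147) = 23*((-4 + 10) - 147) = 23*(6 - 147) = 23*(-141) = -3243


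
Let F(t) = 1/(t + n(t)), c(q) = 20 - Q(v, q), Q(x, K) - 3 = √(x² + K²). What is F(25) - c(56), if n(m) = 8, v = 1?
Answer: -560/33 + √3137 ≈ 39.039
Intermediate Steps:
Q(x, K) = 3 + √(K² + x²) (Q(x, K) = 3 + √(x² + K²) = 3 + √(K² + x²))
c(q) = 17 - √(1 + q²) (c(q) = 20 - (3 + √(q² + 1²)) = 20 - (3 + √(q² + 1)) = 20 - (3 + √(1 + q²)) = 20 + (-3 - √(1 + q²)) = 17 - √(1 + q²))
F(t) = 1/(8 + t) (F(t) = 1/(t + 8) = 1/(8 + t))
F(25) - c(56) = 1/(8 + 25) - (17 - √(1 + 56²)) = 1/33 - (17 - √(1 + 3136)) = 1/33 - (17 - √3137) = 1/33 + (-17 + √3137) = -560/33 + √3137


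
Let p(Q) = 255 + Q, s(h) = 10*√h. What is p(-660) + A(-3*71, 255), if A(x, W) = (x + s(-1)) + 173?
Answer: -445 + 10*I ≈ -445.0 + 10.0*I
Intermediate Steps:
A(x, W) = 173 + x + 10*I (A(x, W) = (x + 10*√(-1)) + 173 = (x + 10*I) + 173 = 173 + x + 10*I)
p(-660) + A(-3*71, 255) = (255 - 660) + (173 - 3*71 + 10*I) = -405 + (173 - 213 + 10*I) = -405 + (-40 + 10*I) = -445 + 10*I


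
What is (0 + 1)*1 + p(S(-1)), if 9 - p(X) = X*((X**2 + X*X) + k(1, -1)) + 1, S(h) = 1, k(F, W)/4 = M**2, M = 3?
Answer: -29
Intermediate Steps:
k(F, W) = 36 (k(F, W) = 4*3**2 = 4*9 = 36)
p(X) = 8 - X*(36 + 2*X**2) (p(X) = 9 - (X*((X**2 + X*X) + 36) + 1) = 9 - (X*((X**2 + X**2) + 36) + 1) = 9 - (X*(2*X**2 + 36) + 1) = 9 - (X*(36 + 2*X**2) + 1) = 9 - (1 + X*(36 + 2*X**2)) = 9 + (-1 - X*(36 + 2*X**2)) = 8 - X*(36 + 2*X**2))
(0 + 1)*1 + p(S(-1)) = (0 + 1)*1 + (8 - 36*1 - 2*1**3) = 1*1 + (8 - 36 - 2*1) = 1 + (8 - 36 - 2) = 1 - 30 = -29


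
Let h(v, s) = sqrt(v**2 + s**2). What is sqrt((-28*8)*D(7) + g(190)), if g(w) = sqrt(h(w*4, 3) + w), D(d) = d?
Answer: sqrt(-1568 + sqrt(190 + sqrt(577609))) ≈ 39.207*I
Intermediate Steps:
h(v, s) = sqrt(s**2 + v**2)
g(w) = sqrt(w + sqrt(9 + 16*w**2)) (g(w) = sqrt(sqrt(3**2 + (w*4)**2) + w) = sqrt(sqrt(9 + (4*w)**2) + w) = sqrt(sqrt(9 + 16*w**2) + w) = sqrt(w + sqrt(9 + 16*w**2)))
sqrt((-28*8)*D(7) + g(190)) = sqrt(-28*8*7 + sqrt(190 + sqrt(9 + 16*190**2))) = sqrt(-224*7 + sqrt(190 + sqrt(9 + 16*36100))) = sqrt(-1568 + sqrt(190 + sqrt(9 + 577600))) = sqrt(-1568 + sqrt(190 + sqrt(577609)))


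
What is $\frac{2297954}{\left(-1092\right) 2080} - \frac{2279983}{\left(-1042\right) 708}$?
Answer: $\frac{24190130519}{11636555840} \approx 2.0788$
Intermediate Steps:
$\frac{2297954}{\left(-1092\right) 2080} - \frac{2279983}{\left(-1042\right) 708} = \frac{2297954}{-2271360} - \frac{2279983}{-737736} = 2297954 \left(- \frac{1}{2271360}\right) - - \frac{2279983}{737736} = - \frac{1148977}{1135680} + \frac{2279983}{737736} = \frac{24190130519}{11636555840}$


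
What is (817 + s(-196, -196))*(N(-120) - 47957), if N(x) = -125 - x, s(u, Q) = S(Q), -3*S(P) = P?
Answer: -126955414/3 ≈ -4.2318e+7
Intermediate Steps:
S(P) = -P/3
s(u, Q) = -Q/3
(817 + s(-196, -196))*(N(-120) - 47957) = (817 - ⅓*(-196))*((-125 - 1*(-120)) - 47957) = (817 + 196/3)*((-125 + 120) - 47957) = 2647*(-5 - 47957)/3 = (2647/3)*(-47962) = -126955414/3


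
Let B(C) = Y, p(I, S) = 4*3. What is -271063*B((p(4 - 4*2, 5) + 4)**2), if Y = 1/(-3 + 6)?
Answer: -271063/3 ≈ -90354.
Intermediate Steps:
p(I, S) = 12
Y = 1/3 ≈ 0.33333
B(C) = 1/3
-271063*B((p(4 - 4*2, 5) + 4)**2) = -271063*1/3 = -271063/3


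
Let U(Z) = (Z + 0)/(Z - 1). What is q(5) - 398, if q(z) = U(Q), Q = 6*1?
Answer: -1984/5 ≈ -396.80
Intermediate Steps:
Q = 6
U(Z) = Z/(-1 + Z)
q(z) = 6/5 (q(z) = 6/(-1 + 6) = 6/5)
q(5) - 398 = 6/5 - 398 = -1984/5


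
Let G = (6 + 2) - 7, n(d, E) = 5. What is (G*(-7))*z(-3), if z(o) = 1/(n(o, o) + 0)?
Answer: -7/5 ≈ -1.4000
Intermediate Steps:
G = 1 (G = 8 - 7 = 1)
z(o) = ⅕ (z(o) = 1/(5 + 0) = 1/5 = ⅕)
(G*(-7))*z(-3) = (1*(-7))*(⅕) = -7*⅕ = -7/5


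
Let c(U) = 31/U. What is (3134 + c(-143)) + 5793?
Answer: 1276530/143 ≈ 8926.8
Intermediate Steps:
(3134 + c(-143)) + 5793 = (3134 + 31/(-143)) + 5793 = (3134 + 31*(-1/143)) + 5793 = (3134 - 31/143) + 5793 = 448131/143 + 5793 = 1276530/143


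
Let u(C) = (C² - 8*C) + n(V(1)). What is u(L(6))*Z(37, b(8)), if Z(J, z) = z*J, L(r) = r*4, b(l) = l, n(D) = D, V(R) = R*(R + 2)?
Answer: 114552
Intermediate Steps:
V(R) = R*(2 + R)
L(r) = 4*r
u(C) = 3 + C² - 8*C (u(C) = (C² - 8*C) + 1*(2 + 1) = (C² - 8*C) + 1*3 = (C² - 8*C) + 3 = 3 + C² - 8*C)
Z(J, z) = J*z
u(L(6))*Z(37, b(8)) = (3 + (4*6)² - 32*6)*(37*8) = (3 + 24² - 8*24)*296 = (3 + 576 - 192)*296 = 387*296 = 114552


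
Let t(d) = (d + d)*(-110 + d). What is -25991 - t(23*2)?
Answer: -20103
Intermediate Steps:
t(d) = 2*d*(-110 + d) (t(d) = (2*d)*(-110 + d) = 2*d*(-110 + d))
-25991 - t(23*2) = -25991 - 2*23*2*(-110 + 23*2) = -25991 - 2*46*(-110 + 46) = -25991 - 2*46*(-64) = -25991 - 1*(-5888) = -25991 + 5888 = -20103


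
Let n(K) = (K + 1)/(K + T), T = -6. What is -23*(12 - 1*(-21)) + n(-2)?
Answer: -6071/8 ≈ -758.88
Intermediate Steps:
n(K) = (1 + K)/(-6 + K) (n(K) = (K + 1)/(K - 6) = (1 + K)/(-6 + K))
-23*(12 - 1*(-21)) + n(-2) = -23*(12 - 1*(-21)) + (1 - 2)/(-6 - 2) = -23*(12 + 21) - 1/(-8) = -23*33 - ⅛*(-1) = -759 + ⅛ = -6071/8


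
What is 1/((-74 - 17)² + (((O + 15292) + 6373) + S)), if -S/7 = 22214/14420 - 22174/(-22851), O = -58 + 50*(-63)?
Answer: 23536530/628906058543 ≈ 3.7425e-5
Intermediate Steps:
O = -3208 (O = -58 - 3150 = -3208)
S = -413680597/23536530 (S = -7*(22214/14420 - 22174/(-22851)) = -7*(22214*(1/14420) - 22174*(-1/22851)) = -7*(11107/7210 + 22174/22851) = -7*413680597/164755710 = -413680597/23536530 ≈ -17.576)
1/((-74 - 17)² + (((O + 15292) + 6373) + S)) = 1/((-74 - 17)² + (((-3208 + 15292) + 6373) - 413680597/23536530)) = 1/((-91)² + ((12084 + 6373) - 413680597/23536530)) = 1/(8281 + (18457 - 413680597/23536530)) = 1/(8281 + 434000053613/23536530) = 1/(628906058543/23536530) = 23536530/628906058543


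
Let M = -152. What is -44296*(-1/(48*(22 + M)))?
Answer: -5537/780 ≈ -7.0987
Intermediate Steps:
-44296*(-1/(48*(22 + M))) = -44296*(-1/(48*(22 - 152))) = -44296/((-130*(-48))) = -44296/6240 = -44296*1/6240 = -5537/780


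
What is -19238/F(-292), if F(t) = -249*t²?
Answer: 9619/10615368 ≈ 0.00090614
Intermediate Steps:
-19238/F(-292) = -19238/((-249*(-292)²)) = -19238/((-249*85264)) = -19238/(-21230736) = -19238*(-1/21230736) = 9619/10615368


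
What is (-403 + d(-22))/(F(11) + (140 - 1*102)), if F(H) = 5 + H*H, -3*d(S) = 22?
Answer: -1231/492 ≈ -2.5020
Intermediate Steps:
d(S) = -22/3 (d(S) = -1/3*22 = -22/3)
F(H) = 5 + H**2
(-403 + d(-22))/(F(11) + (140 - 1*102)) = (-403 - 22/3)/((5 + 11**2) + (140 - 1*102)) = -1231/(3*((5 + 121) + (140 - 102))) = -1231/(3*(126 + 38)) = -1231/3/164 = -1231/3*1/164 = -1231/492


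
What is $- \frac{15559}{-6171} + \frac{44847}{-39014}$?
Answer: $\frac{330267989}{240755394} \approx 1.3718$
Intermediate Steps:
$- \frac{15559}{-6171} + \frac{44847}{-39014} = \left(-15559\right) \left(- \frac{1}{6171}\right) + 44847 \left(- \frac{1}{39014}\right) = \frac{15559}{6171} - \frac{44847}{39014} = \frac{330267989}{240755394}$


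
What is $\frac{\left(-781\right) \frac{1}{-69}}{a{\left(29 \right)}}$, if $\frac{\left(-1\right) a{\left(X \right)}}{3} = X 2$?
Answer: $- \frac{781}{12006} \approx -0.065051$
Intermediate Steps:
$a{\left(X \right)} = - 6 X$ ($a{\left(X \right)} = - 3 X 2 = - 3 \cdot 2 X = - 6 X$)
$\frac{\left(-781\right) \frac{1}{-69}}{a{\left(29 \right)}} = \frac{\left(-781\right) \frac{1}{-69}}{\left(-6\right) 29} = \frac{\left(-781\right) \left(- \frac{1}{69}\right)}{-174} = \frac{781}{69} \left(- \frac{1}{174}\right) = - \frac{781}{12006}$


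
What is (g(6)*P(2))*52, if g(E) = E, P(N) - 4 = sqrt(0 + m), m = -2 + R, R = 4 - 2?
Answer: 1248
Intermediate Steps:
R = 2
m = 0 (m = -2 + 2 = 0)
P(N) = 4 (P(N) = 4 + sqrt(0 + 0) = 4 + sqrt(0) = 4 + 0 = 4)
(g(6)*P(2))*52 = (6*4)*52 = 24*52 = 1248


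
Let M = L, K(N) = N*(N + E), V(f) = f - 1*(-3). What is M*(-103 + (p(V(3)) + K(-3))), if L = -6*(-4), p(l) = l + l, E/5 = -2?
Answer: -1248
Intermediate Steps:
V(f) = 3 + f (V(f) = f + 3 = 3 + f)
E = -10 (E = 5*(-2) = -10)
p(l) = 2*l
L = 24
K(N) = N*(-10 + N) (K(N) = N*(N - 10) = N*(-10 + N))
M = 24
M*(-103 + (p(V(3)) + K(-3))) = 24*(-103 + (2*(3 + 3) - 3*(-10 - 3))) = 24*(-103 + (2*6 - 3*(-13))) = 24*(-103 + (12 + 39)) = 24*(-103 + 51) = 24*(-52) = -1248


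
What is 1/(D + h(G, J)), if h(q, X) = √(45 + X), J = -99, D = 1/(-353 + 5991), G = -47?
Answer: 5638/1716500377 - 95361132*I*√6/1716500377 ≈ 3.2846e-6 - 0.13608*I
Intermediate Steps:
D = 1/5638 ≈ 0.00017737
1/(D + h(G, J)) = 1/(1/5638 + √(45 - 99)) = 1/(1/5638 + √(-54)) = 1/(1/5638 + 3*I*√6)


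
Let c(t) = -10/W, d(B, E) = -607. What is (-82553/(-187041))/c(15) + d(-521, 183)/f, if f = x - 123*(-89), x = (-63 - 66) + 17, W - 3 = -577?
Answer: 10245714170/405317847 ≈ 25.278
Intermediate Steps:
W = -574 (W = 3 - 577 = -574)
x = -112 (x = -129 + 17 = -112)
c(t) = 5/287 (c(t) = -10/(-574) = -10*(-1/574) = 5/287)
f = 10835 (f = -112 - 123*(-89) = -112 + 10947 = 10835)
(-82553/(-187041))/c(15) + d(-521, 183)/f = (-82553/(-187041))/(5/287) - 607/10835 = -82553*(-1/187041)*(287/5) - 607*1/10835 = (82553/187041)*(287/5) - 607/10835 = 23692711/935205 - 607/10835 = 10245714170/405317847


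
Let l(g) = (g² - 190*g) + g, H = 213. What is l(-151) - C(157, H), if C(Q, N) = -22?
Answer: 51362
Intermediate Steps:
l(g) = g² - 189*g
l(-151) - C(157, H) = -151*(-189 - 151) - 1*(-22) = -151*(-340) + 22 = 51340 + 22 = 51362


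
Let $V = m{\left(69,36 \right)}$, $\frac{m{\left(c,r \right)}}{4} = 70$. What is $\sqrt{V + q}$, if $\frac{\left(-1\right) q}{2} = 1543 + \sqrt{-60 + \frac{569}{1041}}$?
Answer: $\frac{\sqrt{-3040808886 - 2082 i \sqrt{64428531}}}{1041} \approx 0.14556 - 52.972 i$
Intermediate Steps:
$m{\left(c,r \right)} = 280$ ($m{\left(c,r \right)} = 4 \cdot 70 = 280$)
$V = 280$
$q = -3086 - \frac{2 i \sqrt{64428531}}{1041}$ ($q = - 2 \left(1543 + \sqrt{-60 + \frac{569}{1041}}\right) = - 2 \left(1543 + \sqrt{- \frac{61891}{1041}}\right) = - 2 \left(1543 + \frac{i \sqrt{64428531}}{1041}\right) = -3086 - \frac{2 i \sqrt{64428531}}{1041} \approx -3086.0 - 15.421 i$)
$\sqrt{V + q} = \sqrt{280 - \left(3086 + \frac{2 i \sqrt{64428531}}{1041}\right)} = \sqrt{-2806 - \frac{2 i \sqrt{64428531}}{1041}}$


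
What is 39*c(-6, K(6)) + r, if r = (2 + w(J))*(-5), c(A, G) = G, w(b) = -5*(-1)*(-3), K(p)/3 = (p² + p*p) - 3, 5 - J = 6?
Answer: 8138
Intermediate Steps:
J = -1 (J = 5 - 1*6 = 5 - 6 = -1)
K(p) = -9 + 6*p² (K(p) = 3*((p² + p*p) - 3) = 3*((p² + p²) - 3) = 3*(2*p² - 3) = 3*(-3 + 2*p²) = -9 + 6*p²)
w(b) = -15 (w(b) = 5*(-3) = -15)
r = 65 (r = (2 - 15)*(-5) = -13*(-5) = 65)
39*c(-6, K(6)) + r = 39*(-9 + 6*6²) + 65 = 39*(-9 + 6*36) + 65 = 39*(-9 + 216) + 65 = 39*207 + 65 = 8073 + 65 = 8138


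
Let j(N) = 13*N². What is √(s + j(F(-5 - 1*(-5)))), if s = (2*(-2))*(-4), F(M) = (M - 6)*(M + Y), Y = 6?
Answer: 4*√1054 ≈ 129.86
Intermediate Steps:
F(M) = (-6 + M)*(6 + M) (F(M) = (M - 6)*(M + 6) = (-6 + M)*(6 + M))
s = 16 (s = -4*(-4) = 16)
√(s + j(F(-5 - 1*(-5)))) = √(16 + 13*(-36 + (-5 - 1*(-5))²)²) = √(16 + 13*(-36 + (-5 + 5)²)²) = √(16 + 13*(-36 + 0²)²) = √(16 + 13*(-36 + 0)²) = √(16 + 13*(-36)²) = √(16 + 13*1296) = √(16 + 16848) = √16864 = 4*√1054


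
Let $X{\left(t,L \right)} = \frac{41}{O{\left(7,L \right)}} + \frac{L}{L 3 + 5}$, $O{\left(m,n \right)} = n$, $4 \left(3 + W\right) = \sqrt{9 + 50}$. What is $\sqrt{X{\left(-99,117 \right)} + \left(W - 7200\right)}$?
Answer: $\frac{\sqrt{-347089669147 + 12047841 \sqrt{59}}}{6942} \approx 84.855 i$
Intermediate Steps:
$W = -3 + \frac{\sqrt{59}}{4}$ ($W = -3 + \frac{\sqrt{9 + 50}}{4} = -3 + \frac{\sqrt{59}}{4} \approx -1.0797$)
$X{\left(t,L \right)} = \frac{41}{L} + \frac{L}{5 + 3 L}$ ($X{\left(t,L \right)} = \frac{41}{L} + \frac{L}{L 3 + 5} = \frac{41}{L} + \frac{L}{3 L + 5} = \frac{41}{L} + \frac{L}{5 + 3 L}$)
$\sqrt{X{\left(-99,117 \right)} + \left(W - 7200\right)} = \sqrt{\frac{205 + 117^{2} + 123 \cdot 117}{117 \left(5 + 3 \cdot 117\right)} - \left(7203 - \frac{\sqrt{59}}{4}\right)} = \sqrt{\frac{205 + 13689 + 14391}{117 \left(5 + 351\right)} - \left(7203 - \frac{\sqrt{59}}{4}\right)} = \sqrt{\frac{1}{117} \cdot \frac{1}{356} \cdot 28285 - \left(7203 - \frac{\sqrt{59}}{4}\right)} = \sqrt{\frac{28285}{41652} - \left(7203 - \frac{\sqrt{59}}{4}\right)} = \sqrt{- \frac{299991071}{41652} + \frac{\sqrt{59}}{4}}$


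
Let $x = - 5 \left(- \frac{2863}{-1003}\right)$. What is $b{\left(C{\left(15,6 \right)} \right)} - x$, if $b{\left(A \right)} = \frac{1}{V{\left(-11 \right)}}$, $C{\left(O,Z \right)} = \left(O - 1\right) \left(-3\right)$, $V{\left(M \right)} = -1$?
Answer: $\frac{13312}{1003} \approx 13.272$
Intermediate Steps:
$C{\left(O,Z \right)} = 3 - 3 O$ ($C{\left(O,Z \right)} = \left(-1 + O\right) \left(-3\right) = 3 - 3 O$)
$x = - \frac{14315}{1003}$ ($x = - 5 \left(\left(-2863\right) \left(- \frac{1}{1003}\right)\right) = \left(-5\right) \frac{2863}{1003} = - \frac{14315}{1003} \approx -14.272$)
$b{\left(A \right)} = -1$ ($b{\left(A \right)} = \frac{1}{-1} = -1$)
$b{\left(C{\left(15,6 \right)} \right)} - x = -1 - - \frac{14315}{1003} = -1 + \frac{14315}{1003} = \frac{13312}{1003}$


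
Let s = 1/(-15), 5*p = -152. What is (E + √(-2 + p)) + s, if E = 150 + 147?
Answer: 4454/15 + 9*I*√10/5 ≈ 296.93 + 5.6921*I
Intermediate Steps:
p = -152/5 (p = (⅕)*(-152) = -152/5 ≈ -30.400)
E = 297
s = -1/15 ≈ -0.066667
(E + √(-2 + p)) + s = (297 + √(-2 - 152/5)) - 1/15 = (297 + √(-162/5)) - 1/15 = (297 + 9*I*√10/5) - 1/15 = 4454/15 + 9*I*√10/5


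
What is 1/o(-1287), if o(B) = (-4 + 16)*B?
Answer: -1/15444 ≈ -6.4750e-5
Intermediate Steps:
o(B) = 12*B
1/o(-1287) = 1/(12*(-1287)) = 1/(-15444) = -1/15444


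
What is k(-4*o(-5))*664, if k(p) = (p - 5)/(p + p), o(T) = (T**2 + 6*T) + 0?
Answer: 249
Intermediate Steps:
o(T) = T**2 + 6*T
k(p) = (-5 + p)/(2*p) (k(p) = (-5 + p)/((2*p)) = (-5 + p)*(1/(2*p)) = (-5 + p)/(2*p))
k(-4*o(-5))*664 = ((-5 - (-20)*(6 - 5))/(2*((-(-20)*(6 - 5)))))*664 = ((-5 - (-20))/(2*((-(-20)))))*664 = ((-5 - 4*(-5))/(2*((-4*(-5)))))*664 = ((1/2)*(-5 + 20)/20)*664 = ((1/2)*(1/20)*15)*664 = (3/8)*664 = 249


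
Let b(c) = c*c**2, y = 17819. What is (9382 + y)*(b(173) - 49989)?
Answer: 139479329328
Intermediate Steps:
b(c) = c**3
(9382 + y)*(b(173) - 49989) = (9382 + 17819)*(173**3 - 49989) = 27201*(5177717 - 49989) = 27201*5127728 = 139479329328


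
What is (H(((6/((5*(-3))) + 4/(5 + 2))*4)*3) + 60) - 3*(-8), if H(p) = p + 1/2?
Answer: 6059/70 ≈ 86.557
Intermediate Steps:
H(p) = ½ + p (H(p) = p + ½ = ½ + p)
(H(((6/((5*(-3))) + 4/(5 + 2))*4)*3) + 60) - 3*(-8) = ((½ + ((6/((5*(-3))) + 4/(5 + 2))*4)*3) + 60) - 3*(-8) = ((½ + ((6/(-15) + 4/7)*4)*3) + 60) + 24 = ((½ + ((6*(-1/15) + 4*(⅐))*4)*3) + 60) + 24 = ((½ + ((-⅖ + 4/7)*4)*3) + 60) + 24 = ((½ + ((6/35)*4)*3) + 60) + 24 = ((½ + (24/35)*3) + 60) + 24 = ((½ + 72/35) + 60) + 24 = (179/70 + 60) + 24 = 4379/70 + 24 = 6059/70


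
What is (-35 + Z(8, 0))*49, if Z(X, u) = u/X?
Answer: -1715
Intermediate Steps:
(-35 + Z(8, 0))*49 = (-35 + 0/8)*49 = (-35 + 0*(1/8))*49 = (-35 + 0)*49 = -35*49 = -1715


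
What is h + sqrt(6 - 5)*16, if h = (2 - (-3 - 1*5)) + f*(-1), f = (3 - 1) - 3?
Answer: 27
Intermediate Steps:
f = -1 (f = 2 - 3 = -1)
h = 11 (h = (2 - (-3 - 1*5)) - 1*(-1) = (2 - (-3 - 5)) + 1 = (2 - 1*(-8)) + 1 = (2 + 8) + 1 = 10 + 1 = 11)
h + sqrt(6 - 5)*16 = 11 + sqrt(6 - 5)*16 = 11 + sqrt(1)*16 = 11 + 1*16 = 11 + 16 = 27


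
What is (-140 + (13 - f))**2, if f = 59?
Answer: 34596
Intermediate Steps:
(-140 + (13 - f))**2 = (-140 + (13 - 1*59))**2 = (-140 + (13 - 59))**2 = (-140 - 46)**2 = (-186)**2 = 34596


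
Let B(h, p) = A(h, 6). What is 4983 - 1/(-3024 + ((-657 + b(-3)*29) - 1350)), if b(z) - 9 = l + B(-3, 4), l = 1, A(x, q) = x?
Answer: 24057925/4828 ≈ 4983.0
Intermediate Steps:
B(h, p) = h
b(z) = 7 (b(z) = 9 + (1 - 3) = 9 - 2 = 7)
4983 - 1/(-3024 + ((-657 + b(-3)*29) - 1350)) = 4983 - 1/(-3024 + ((-657 + 7*29) - 1350)) = 4983 - 1/(-3024 + ((-657 + 203) - 1350)) = 4983 - 1/(-3024 + (-454 - 1350)) = 4983 - 1/(-3024 - 1804) = 4983 - 1/(-4828) = 4983 - 1*(-1/4828) = 4983 + 1/4828 = 24057925/4828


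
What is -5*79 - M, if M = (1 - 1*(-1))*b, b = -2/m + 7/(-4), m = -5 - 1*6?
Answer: -8621/22 ≈ -391.86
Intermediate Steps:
m = -11 (m = -5 - 6 = -11)
b = -69/44 (b = -2/(-11) + 7/(-4) = -2*(-1/11) + 7*(-¼) = 2/11 - 7/4 = -69/44 ≈ -1.5682)
M = -69/22 (M = (1 - 1*(-1))*(-69/44) = (1 + 1)*(-69/44) = 2*(-69/44) = -69/22 ≈ -3.1364)
-5*79 - M = -5*79 - 1*(-69/22) = -395 + 69/22 = -8621/22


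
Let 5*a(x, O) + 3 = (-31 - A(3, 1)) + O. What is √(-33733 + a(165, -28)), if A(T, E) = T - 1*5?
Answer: I*√33745 ≈ 183.7*I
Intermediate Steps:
A(T, E) = -5 + T (A(T, E) = T - 5 = -5 + T)
a(x, O) = -32/5 + O/5 (a(x, O) = -⅗ + ((-31 - (-5 + 3)) + O)/5 = -⅗ + ((-31 - 1*(-2)) + O)/5 = -⅗ + ((-31 + 2) + O)/5 = -⅗ + (-29 + O)/5 = -⅗ + (-29/5 + O/5) = -32/5 + O/5)
√(-33733 + a(165, -28)) = √(-33733 + (-32/5 + (⅕)*(-28))) = √(-33733 + (-32/5 - 28/5)) = √(-33733 - 12) = √(-33745) = I*√33745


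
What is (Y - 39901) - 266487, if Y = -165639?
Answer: -472027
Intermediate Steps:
(Y - 39901) - 266487 = (-165639 - 39901) - 266487 = -205540 - 266487 = -472027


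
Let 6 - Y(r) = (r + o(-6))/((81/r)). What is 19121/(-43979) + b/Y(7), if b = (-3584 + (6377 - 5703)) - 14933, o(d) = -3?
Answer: -63570858475/20142382 ≈ -3156.1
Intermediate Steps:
b = -17843 (b = (-3584 + 674) - 14933 = -2910 - 14933 = -17843)
Y(r) = 6 - r*(-3 + r)/81 (Y(r) = 6 - (r - 3)/(81/r) = 6 - (-3 + r)*r/81 = 6 - r*(-3 + r)/81)
19121/(-43979) + b/Y(7) = 19121/(-43979) - 17843/(6 - 1/81*7² + (1/27)*7) = 19121*(-1/43979) - 17843/(6 - 1/81*49 + 7/27) = -19121/43979 - 17843/(6 - 49/81 + 7/27) = -19121/43979 - 17843/458/81 = -19121/43979 - 17843*81/458 = -19121/43979 - 1445283/458 = -63570858475/20142382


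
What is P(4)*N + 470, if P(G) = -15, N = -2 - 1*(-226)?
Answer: -2890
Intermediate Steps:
N = 224 (N = -2 + 226 = 224)
P(4)*N + 470 = -15*224 + 470 = -3360 + 470 = -2890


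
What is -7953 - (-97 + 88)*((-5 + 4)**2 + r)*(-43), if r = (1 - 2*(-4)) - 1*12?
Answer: -7179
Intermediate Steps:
r = -3 (r = (1 + 8) - 12 = 9 - 12 = -3)
-7953 - (-97 + 88)*((-5 + 4)**2 + r)*(-43) = -7953 - (-97 + 88)*((-5 + 4)**2 - 3)*(-43) = -7953 - (-9*((-1)**2 - 3))*(-43) = -7953 - (-9*(1 - 3))*(-43) = -7953 - (-9*(-2))*(-43) = -7953 - 18*(-43) = -7953 - 1*(-774) = -7953 + 774 = -7179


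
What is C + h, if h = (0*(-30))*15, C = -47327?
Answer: -47327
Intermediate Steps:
h = 0 (h = 0*15 = 0)
C + h = -47327 + 0 = -47327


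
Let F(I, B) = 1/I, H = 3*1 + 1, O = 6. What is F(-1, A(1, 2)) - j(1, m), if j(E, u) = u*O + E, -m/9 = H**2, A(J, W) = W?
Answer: 862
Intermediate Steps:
H = 4 (H = 3 + 1 = 4)
m = -144 (m = -9*4**2 = -9*16 = -144)
j(E, u) = E + 6*u (j(E, u) = u*6 + E = 6*u + E = E + 6*u)
F(-1, A(1, 2)) - j(1, m) = 1/(-1) - (1 + 6*(-144)) = -1 - (1 - 864) = -1 - 1*(-863) = -1 + 863 = 862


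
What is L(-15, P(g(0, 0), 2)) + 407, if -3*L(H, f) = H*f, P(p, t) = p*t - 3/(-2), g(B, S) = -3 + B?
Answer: 769/2 ≈ 384.50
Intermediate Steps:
P(p, t) = 3/2 + p*t (P(p, t) = p*t - 3*(-½) = p*t + 3/2 = 3/2 + p*t)
L(H, f) = -H*f/3
L(-15, P(g(0, 0), 2)) + 407 = -⅓*(-15)*(3/2 + (-3 + 0)*2) + 407 = -⅓*(-15)*(3/2 - 3*2) + 407 = -⅓*(-15)*(3/2 - 6) + 407 = -⅓*(-15)*(-9/2) + 407 = -45/2 + 407 = 769/2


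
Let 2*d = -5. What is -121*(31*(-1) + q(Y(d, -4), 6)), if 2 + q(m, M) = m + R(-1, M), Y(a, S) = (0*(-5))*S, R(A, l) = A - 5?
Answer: 4719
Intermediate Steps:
d = -5/2 (d = (½)*(-5) = -5/2 ≈ -2.5000)
R(A, l) = -5 + A
Y(a, S) = 0 (Y(a, S) = 0*S = 0)
q(m, M) = -8 + m (q(m, M) = -2 + (m + (-5 - 1)) = -2 + (m - 6) = -2 + (-6 + m) = -8 + m)
-121*(31*(-1) + q(Y(d, -4), 6)) = -121*(31*(-1) + (-8 + 0)) = -121*(-31 - 8) = -121*(-39) = 4719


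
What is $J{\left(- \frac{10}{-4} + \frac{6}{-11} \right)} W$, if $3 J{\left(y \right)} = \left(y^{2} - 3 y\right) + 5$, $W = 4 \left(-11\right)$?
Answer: $- \frac{477}{11} \approx -43.364$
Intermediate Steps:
$W = -44$
$J{\left(y \right)} = \frac{5}{3} - y + \frac{y^{2}}{3}$ ($J{\left(y \right)} = \frac{\left(y^{2} - 3 y\right) + 5}{3} = \frac{5 + y^{2} - 3 y}{3} = \frac{5}{3} - y + \frac{y^{2}}{3}$)
$J{\left(- \frac{10}{-4} + \frac{6}{-11} \right)} W = \left(\frac{5}{3} - \left(- \frac{10}{-4} + \frac{6}{-11}\right) + \frac{\left(- \frac{10}{-4} + \frac{6}{-11}\right)^{2}}{3}\right) \left(-44\right) = \left(\frac{5}{3} - \left(\left(-10\right) \left(- \frac{1}{4}\right) + 6 \left(- \frac{1}{11}\right)\right) + \frac{\left(\left(-10\right) \left(- \frac{1}{4}\right) + 6 \left(- \frac{1}{11}\right)\right)^{2}}{3}\right) \left(-44\right) = \left(\frac{5}{3} - \left(\frac{5}{2} - \frac{6}{11}\right) + \frac{\left(\frac{5}{2} - \frac{6}{11}\right)^{2}}{3}\right) \left(-44\right) = \left(\frac{5}{3} - \frac{43}{22} + \frac{\left(\frac{43}{22}\right)^{2}}{3}\right) \left(-44\right) = \left(\frac{5}{3} - \frac{43}{22} + \frac{1}{3} \cdot \frac{1849}{484}\right) \left(-44\right) = \left(\frac{5}{3} - \frac{43}{22} + \frac{1849}{1452}\right) \left(-44\right) = \frac{477}{484} \left(-44\right) = - \frac{477}{11}$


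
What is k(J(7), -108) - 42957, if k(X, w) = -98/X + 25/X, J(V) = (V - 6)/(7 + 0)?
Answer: -43468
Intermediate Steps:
J(V) = -6/7 + V/7 (J(V) = (-6 + V)/7 = (-6 + V)*(1/7) = -6/7 + V/7)
k(X, w) = -73/X
k(J(7), -108) - 42957 = -73/(-6/7 + (1/7)*7) - 42957 = -73/(-6/7 + 1) - 42957 = -73/1/7 - 42957 = -73*7 - 42957 = -511 - 42957 = -43468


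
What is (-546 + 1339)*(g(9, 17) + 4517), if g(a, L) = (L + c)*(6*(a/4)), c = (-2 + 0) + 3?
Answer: 3774680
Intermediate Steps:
c = 1 (c = -2 + 3 = 1)
g(a, L) = 3*a*(1 + L)/2 (g(a, L) = (L + 1)*(6*(a/4)) = (1 + L)*(6*(a*(¼))) = (1 + L)*(6*(a/4)) = (1 + L)*(3*a/2) = 3*a*(1 + L)/2)
(-546 + 1339)*(g(9, 17) + 4517) = (-546 + 1339)*((3/2)*9*(1 + 17) + 4517) = 793*((3/2)*9*18 + 4517) = 793*(243 + 4517) = 793*4760 = 3774680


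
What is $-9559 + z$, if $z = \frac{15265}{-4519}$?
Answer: $- \frac{43212386}{4519} \approx -9562.4$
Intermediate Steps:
$z = - \frac{15265}{4519}$ ($z = 15265 \left(- \frac{1}{4519}\right) = - \frac{15265}{4519} \approx -3.378$)
$-9559 + z = -9559 - \frac{15265}{4519} = - \frac{43212386}{4519}$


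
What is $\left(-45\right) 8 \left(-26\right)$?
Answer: $9360$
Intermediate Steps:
$\left(-45\right) 8 \left(-26\right) = \left(-360\right) \left(-26\right) = 9360$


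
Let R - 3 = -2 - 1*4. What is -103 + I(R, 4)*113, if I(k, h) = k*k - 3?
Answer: 575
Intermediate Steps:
R = -3 (R = 3 + (-2 - 1*4) = 3 + (-2 - 4) = 3 - 6 = -3)
I(k, h) = -3 + k² (I(k, h) = k² - 3 = -3 + k²)
-103 + I(R, 4)*113 = -103 + (-3 + (-3)²)*113 = -103 + (-3 + 9)*113 = -103 + 6*113 = -103 + 678 = 575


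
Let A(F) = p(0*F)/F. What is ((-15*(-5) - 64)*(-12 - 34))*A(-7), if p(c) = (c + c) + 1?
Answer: 506/7 ≈ 72.286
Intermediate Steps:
p(c) = 1 + 2*c (p(c) = 2*c + 1 = 1 + 2*c)
A(F) = 1/F (A(F) = (1 + 2*(0*F))/F = (1 + 2*0)/F = (1 + 0)/F = 1/F)
((-15*(-5) - 64)*(-12 - 34))*A(-7) = ((-15*(-5) - 64)*(-12 - 34))/(-7) = ((75 - 64)*(-46))*(-⅐) = (11*(-46))*(-⅐) = -506*(-⅐) = 506/7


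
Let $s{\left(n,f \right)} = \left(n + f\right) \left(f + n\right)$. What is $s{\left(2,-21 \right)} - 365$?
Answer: $-4$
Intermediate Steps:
$s{\left(n,f \right)} = \left(f + n\right)^{2}$ ($s{\left(n,f \right)} = \left(f + n\right) \left(f + n\right) = \left(f + n\right)^{2}$)
$s{\left(2,-21 \right)} - 365 = \left(-21 + 2\right)^{2} - 365 = \left(-19\right)^{2} - 365 = 361 - 365 = -4$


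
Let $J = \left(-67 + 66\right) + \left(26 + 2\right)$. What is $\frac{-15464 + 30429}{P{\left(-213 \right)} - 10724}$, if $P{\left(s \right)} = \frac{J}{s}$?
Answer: $- \frac{1062515}{761413} \approx -1.3955$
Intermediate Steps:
$J = 27$ ($J = -1 + 28 = 27$)
$P{\left(s \right)} = \frac{27}{s}$
$\frac{-15464 + 30429}{P{\left(-213 \right)} - 10724} = \frac{-15464 + 30429}{\frac{27}{-213} - 10724} = \frac{14965}{27 \left(- \frac{1}{213}\right) - 10724} = \frac{14965}{- \frac{9}{71} - 10724} = \frac{14965}{- \frac{761413}{71}} = 14965 \left(- \frac{71}{761413}\right) = - \frac{1062515}{761413}$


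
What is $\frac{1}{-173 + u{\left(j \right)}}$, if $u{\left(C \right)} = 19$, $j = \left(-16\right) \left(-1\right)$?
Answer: $- \frac{1}{154} \approx -0.0064935$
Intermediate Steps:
$j = 16$
$\frac{1}{-173 + u{\left(j \right)}} = \frac{1}{-173 + 19} = \frac{1}{-154} = - \frac{1}{154}$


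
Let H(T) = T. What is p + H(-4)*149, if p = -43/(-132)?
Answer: -78629/132 ≈ -595.67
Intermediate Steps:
p = 43/132 (p = -43*(-1/132) = 43/132 ≈ 0.32576)
p + H(-4)*149 = 43/132 - 4*149 = 43/132 - 596 = -78629/132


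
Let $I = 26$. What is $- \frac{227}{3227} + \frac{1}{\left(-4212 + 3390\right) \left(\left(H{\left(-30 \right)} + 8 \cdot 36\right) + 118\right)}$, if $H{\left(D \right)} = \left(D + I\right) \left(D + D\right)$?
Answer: $- \frac{120542951}{1713575724} \approx -0.070346$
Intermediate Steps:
$H{\left(D \right)} = 2 D \left(26 + D\right)$ ($H{\left(D \right)} = \left(D + 26\right) \left(D + D\right) = \left(26 + D\right) 2 D = 2 D \left(26 + D\right)$)
$- \frac{227}{3227} + \frac{1}{\left(-4212 + 3390\right) \left(\left(H{\left(-30 \right)} + 8 \cdot 36\right) + 118\right)} = - \frac{227}{3227} + \frac{1}{\left(-4212 + 3390\right) \left(\left(2 \left(-30\right) \left(26 - 30\right) + 8 \cdot 36\right) + 118\right)} = \left(-227\right) \frac{1}{3227} + \frac{1}{\left(-822\right) \left(\left(2 \left(-30\right) \left(-4\right) + 288\right) + 118\right)} = - \frac{227}{3227} - \frac{1}{822 \left(\left(240 + 288\right) + 118\right)} = - \frac{227}{3227} - \frac{1}{822 \left(528 + 118\right)} = - \frac{227}{3227} - \frac{1}{822 \cdot 646} = - \frac{227}{3227} - \frac{1}{531012} = - \frac{120542951}{1713575724}$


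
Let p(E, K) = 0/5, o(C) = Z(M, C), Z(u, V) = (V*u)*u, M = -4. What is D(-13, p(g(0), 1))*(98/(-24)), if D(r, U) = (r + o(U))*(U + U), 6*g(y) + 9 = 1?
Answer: 0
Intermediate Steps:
Z(u, V) = V*u²
g(y) = -4/3 (g(y) = -3/2 + (⅙)*1 = -3/2 + ⅙ = -4/3)
o(C) = 16*C (o(C) = C*(-4)² = C*16 = 16*C)
p(E, K) = 0 (p(E, K) = 0*(⅕) = 0)
D(r, U) = 2*U*(r + 16*U) (D(r, U) = (r + 16*U)*(U + U) = (r + 16*U)*(2*U) = 2*U*(r + 16*U))
D(-13, p(g(0), 1))*(98/(-24)) = (2*0*(-13 + 16*0))*(98/(-24)) = (2*0*(-13 + 0))*(98*(-1/24)) = (2*0*(-13))*(-49/12) = 0*(-49/12) = 0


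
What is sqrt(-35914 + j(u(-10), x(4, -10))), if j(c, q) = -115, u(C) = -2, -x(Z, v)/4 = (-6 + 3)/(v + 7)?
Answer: I*sqrt(36029) ≈ 189.81*I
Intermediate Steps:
x(Z, v) = 12/(7 + v) (x(Z, v) = -4*(-6 + 3)/(v + 7) = -(-12)/(7 + v) = 12/(7 + v))
sqrt(-35914 + j(u(-10), x(4, -10))) = sqrt(-35914 - 115) = sqrt(-36029) = I*sqrt(36029)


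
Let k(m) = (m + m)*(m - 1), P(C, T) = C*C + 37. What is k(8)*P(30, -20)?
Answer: 104944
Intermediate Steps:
P(C, T) = 37 + C² (P(C, T) = C² + 37 = 37 + C²)
k(m) = 2*m*(-1 + m) (k(m) = (2*m)*(-1 + m) = 2*m*(-1 + m))
k(8)*P(30, -20) = (2*8*(-1 + 8))*(37 + 30²) = (2*8*7)*(37 + 900) = 112*937 = 104944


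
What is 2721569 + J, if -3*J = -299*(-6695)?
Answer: 6162902/3 ≈ 2.0543e+6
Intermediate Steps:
J = -2001805/3 (J = -(-299)*(-6695)/3 = -1/3*2001805 = -2001805/3 ≈ -6.6727e+5)
2721569 + J = 2721569 - 2001805/3 = 6162902/3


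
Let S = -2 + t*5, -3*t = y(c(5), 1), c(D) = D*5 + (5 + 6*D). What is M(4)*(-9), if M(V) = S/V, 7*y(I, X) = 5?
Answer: 201/28 ≈ 7.1786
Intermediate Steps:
c(D) = 5 + 11*D (c(D) = 5*D + (5 + 6*D) = 5 + 11*D)
y(I, X) = 5/7 (y(I, X) = (⅐)*5 = 5/7)
t = -5/21 (t = -⅓*5/7 = -5/21 ≈ -0.23810)
S = -67/21 (S = -2 - 5/21*5 = -2 - 25/21 = -67/21 ≈ -3.1905)
M(V) = -67/(21*V)
M(4)*(-9) = -67/21/4*(-9) = -67/21*¼*(-9) = -67/84*(-9) = 201/28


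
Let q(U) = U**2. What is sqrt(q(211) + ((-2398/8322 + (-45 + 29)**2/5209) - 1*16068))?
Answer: sqrt(13366834232240574678)/21674649 ≈ 168.68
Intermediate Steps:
sqrt(q(211) + ((-2398/8322 + (-45 + 29)**2/5209) - 1*16068)) = sqrt(211**2 + ((-2398/8322 + (-45 + 29)**2/5209) - 1*16068)) = sqrt(44521 + ((-2398*1/8322 + (-16)**2*(1/5209)) - 16068)) = sqrt(44521 + ((-1199/4161 + 256*(1/5209)) - 16068)) = sqrt(44521 + ((-1199/4161 + 256/5209) - 16068)) = sqrt(44521 + (-5180375/21674649 - 16068)) = sqrt(44521 - 348273440507/21674649) = sqrt(616703607622/21674649) = sqrt(13366834232240574678)/21674649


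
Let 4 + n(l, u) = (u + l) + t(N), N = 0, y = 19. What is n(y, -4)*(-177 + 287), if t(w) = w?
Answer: 1210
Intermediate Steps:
n(l, u) = -4 + l + u (n(l, u) = -4 + ((u + l) + 0) = -4 + ((l + u) + 0) = -4 + (l + u) = -4 + l + u)
n(y, -4)*(-177 + 287) = (-4 + 19 - 4)*(-177 + 287) = 11*110 = 1210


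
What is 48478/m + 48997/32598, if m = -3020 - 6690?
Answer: -552262487/158263290 ≈ -3.4895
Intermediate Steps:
m = -9710
48478/m + 48997/32598 = 48478/(-9710) + 48997/32598 = 48478*(-1/9710) + 48997*(1/32598) = -24239/4855 + 48997/32598 = -552262487/158263290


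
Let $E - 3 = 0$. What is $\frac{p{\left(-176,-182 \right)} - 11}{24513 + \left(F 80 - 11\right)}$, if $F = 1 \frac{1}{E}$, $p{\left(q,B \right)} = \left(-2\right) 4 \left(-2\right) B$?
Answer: $- \frac{8769}{73586} \approx -0.11917$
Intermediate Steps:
$E = 3$ ($E = 3 + 0 = 3$)
$p{\left(q,B \right)} = 16 B$ ($p{\left(q,B \right)} = \left(-8\right) \left(-2\right) B = 16 B$)
$F = \frac{1}{3}$ ($F = 1 \cdot \frac{1}{3} = \frac{1}{3} \approx 0.33333$)
$\frac{p{\left(-176,-182 \right)} - 11}{24513 + \left(F 80 - 11\right)} = \frac{16 \left(-182\right) - 11}{24513 + \left(\frac{1}{3} \cdot 80 - 11\right)} = \frac{-2912 - 11}{24513 + \left(\frac{80}{3} - 11\right)} = - \frac{2923}{24513 + \frac{47}{3}} = - \frac{2923}{\frac{73586}{3}} = \left(-2923\right) \frac{3}{73586} = - \frac{8769}{73586}$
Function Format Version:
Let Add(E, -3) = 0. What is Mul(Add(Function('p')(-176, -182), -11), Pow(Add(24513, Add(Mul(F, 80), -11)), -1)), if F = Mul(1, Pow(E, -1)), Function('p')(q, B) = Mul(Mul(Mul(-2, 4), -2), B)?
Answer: Rational(-8769, 73586) ≈ -0.11917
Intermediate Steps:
E = 3 (E = Add(3, 0) = 3)
Function('p')(q, B) = Mul(16, B) (Function('p')(q, B) = Mul(Mul(-8, -2), B) = Mul(16, B))
F = Rational(1, 3) (F = Mul(1, Pow(3, -1)) = Mul(1, Rational(1, 3)) = Rational(1, 3) ≈ 0.33333)
Mul(Add(Function('p')(-176, -182), -11), Pow(Add(24513, Add(Mul(F, 80), -11)), -1)) = Mul(Add(Mul(16, -182), -11), Pow(Add(24513, Add(Mul(Rational(1, 3), 80), -11)), -1)) = Mul(Add(-2912, -11), Pow(Add(24513, Add(Rational(80, 3), -11)), -1)) = Mul(-2923, Pow(Add(24513, Rational(47, 3)), -1)) = Mul(-2923, Pow(Rational(73586, 3), -1)) = Mul(-2923, Rational(3, 73586)) = Rational(-8769, 73586)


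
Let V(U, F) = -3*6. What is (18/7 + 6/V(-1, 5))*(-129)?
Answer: -2021/7 ≈ -288.71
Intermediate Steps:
V(U, F) = -18
(18/7 + 6/V(-1, 5))*(-129) = (18/7 + 6/(-18))*(-129) = (18*(⅐) + 6*(-1/18))*(-129) = (18/7 - ⅓)*(-129) = (47/21)*(-129) = -2021/7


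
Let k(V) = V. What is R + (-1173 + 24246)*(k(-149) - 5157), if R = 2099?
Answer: -122423239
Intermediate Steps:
R + (-1173 + 24246)*(k(-149) - 5157) = 2099 + (-1173 + 24246)*(-149 - 5157) = 2099 + 23073*(-5306) = 2099 - 122425338 = -122423239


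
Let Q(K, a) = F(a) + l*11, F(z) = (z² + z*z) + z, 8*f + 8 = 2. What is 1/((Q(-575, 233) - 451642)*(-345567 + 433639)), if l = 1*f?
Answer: -1/30194538426 ≈ -3.3119e-11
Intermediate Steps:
f = -¾ (f = -1 + (⅛)*2 = -1 + ¼ = -¾ ≈ -0.75000)
F(z) = z + 2*z² (F(z) = (z² + z²) + z = 2*z² + z = z + 2*z²)
l = -¾ (l = 1*(-¾) = -¾ ≈ -0.75000)
Q(K, a) = -33/4 + a*(1 + 2*a) (Q(K, a) = a*(1 + 2*a) - ¾*11 = a*(1 + 2*a) - 33/4 = -33/4 + a*(1 + 2*a))
1/((Q(-575, 233) - 451642)*(-345567 + 433639)) = 1/(((-33/4 + 233 + 2*233²) - 451642)*(-345567 + 433639)) = 1/(((-33/4 + 233 + 2*54289) - 451642)*88072) = 1/(((-33/4 + 233 + 108578) - 451642)*88072) = 1/((435211/4 - 451642)*88072) = 1/(-1371357/4*88072) = 1/(-30194538426) = -1/30194538426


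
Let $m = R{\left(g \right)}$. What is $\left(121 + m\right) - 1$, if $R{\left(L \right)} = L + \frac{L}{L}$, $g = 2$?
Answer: $123$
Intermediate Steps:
$R{\left(L \right)} = 1 + L$ ($R{\left(L \right)} = L + 1 = 1 + L$)
$m = 3$ ($m = 1 + 2 = 3$)
$\left(121 + m\right) - 1 = \left(121 + 3\right) - 1 = 124 - 1 = 123$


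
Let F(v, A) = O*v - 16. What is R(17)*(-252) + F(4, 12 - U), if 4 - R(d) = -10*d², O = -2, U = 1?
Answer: -729312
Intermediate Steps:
R(d) = 4 + 10*d² (R(d) = 4 - (-10)*d² = 4 + 10*d²)
F(v, A) = -16 - 2*v (F(v, A) = -2*v - 16 = -16 - 2*v)
R(17)*(-252) + F(4, 12 - U) = (4 + 10*17²)*(-252) + (-16 - 2*4) = (4 + 10*289)*(-252) + (-16 - 8) = (4 + 2890)*(-252) - 24 = 2894*(-252) - 24 = -729288 - 24 = -729312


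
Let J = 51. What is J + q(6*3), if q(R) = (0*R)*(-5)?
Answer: 51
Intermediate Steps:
q(R) = 0 (q(R) = 0*(-5) = 0)
J + q(6*3) = 51 + 0 = 51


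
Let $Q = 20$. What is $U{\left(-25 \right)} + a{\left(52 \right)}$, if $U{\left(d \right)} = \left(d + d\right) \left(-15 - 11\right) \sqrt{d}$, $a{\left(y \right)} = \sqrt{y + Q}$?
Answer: $6 \sqrt{2} + 6500 i \approx 8.4853 + 6500.0 i$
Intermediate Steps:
$a{\left(y \right)} = \sqrt{20 + y}$ ($a{\left(y \right)} = \sqrt{y + 20} = \sqrt{20 + y}$)
$U{\left(d \right)} = - 52 d^{\frac{3}{2}}$ ($U{\left(d \right)} = 2 d \left(-26\right) \sqrt{d} = - 52 d \sqrt{d} = - 52 d^{\frac{3}{2}}$)
$U{\left(-25 \right)} + a{\left(52 \right)} = - 52 \left(-25\right)^{\frac{3}{2}} + \sqrt{20 + 52} = - 52 \left(- 125 i\right) + \sqrt{72} = 6500 i + 6 \sqrt{2} = 6 \sqrt{2} + 6500 i$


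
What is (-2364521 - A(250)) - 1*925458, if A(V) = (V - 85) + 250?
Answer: -3290394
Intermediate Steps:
A(V) = 165 + V (A(V) = (-85 + V) + 250 = 165 + V)
(-2364521 - A(250)) - 1*925458 = (-2364521 - (165 + 250)) - 1*925458 = (-2364521 - 1*415) - 925458 = (-2364521 - 415) - 925458 = -2364936 - 925458 = -3290394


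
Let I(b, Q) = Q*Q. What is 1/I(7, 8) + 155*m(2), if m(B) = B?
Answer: 19841/64 ≈ 310.02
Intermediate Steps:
I(b, Q) = Q**2
1/I(7, 8) + 155*m(2) = 1/(8**2) + 155*2 = 1/64 + 310 = 19841/64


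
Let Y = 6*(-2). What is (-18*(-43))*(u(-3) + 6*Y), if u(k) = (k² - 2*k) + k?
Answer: -46440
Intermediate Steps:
Y = -12
u(k) = k² - k
(-18*(-43))*(u(-3) + 6*Y) = (-18*(-43))*(-3*(-1 - 3) + 6*(-12)) = 774*(-3*(-4) - 72) = 774*(12 - 72) = 774*(-60) = -46440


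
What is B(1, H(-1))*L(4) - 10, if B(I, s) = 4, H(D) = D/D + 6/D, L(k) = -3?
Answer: -22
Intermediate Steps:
H(D) = 1 + 6/D
B(1, H(-1))*L(4) - 10 = 4*(-3) - 10 = -12 - 10 = -22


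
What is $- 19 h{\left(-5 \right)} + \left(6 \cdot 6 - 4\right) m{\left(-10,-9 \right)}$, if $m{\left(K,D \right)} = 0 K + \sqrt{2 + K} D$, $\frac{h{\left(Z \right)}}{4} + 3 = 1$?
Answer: $152 - 576 i \sqrt{2} \approx 152.0 - 814.59 i$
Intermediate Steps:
$h{\left(Z \right)} = -8$ ($h{\left(Z \right)} = -12 + 4 \cdot 1 = -12 + 4 = -8$)
$m{\left(K,D \right)} = D \sqrt{2 + K}$ ($m{\left(K,D \right)} = 0 + D \sqrt{2 + K} = D \sqrt{2 + K}$)
$- 19 h{\left(-5 \right)} + \left(6 \cdot 6 - 4\right) m{\left(-10,-9 \right)} = \left(-19\right) \left(-8\right) + \left(6 \cdot 6 - 4\right) \left(- 9 \sqrt{2 - 10}\right) = 152 + \left(36 - 4\right) \left(- 9 \sqrt{-8}\right) = 152 + 32 \left(- 9 \cdot 2 i \sqrt{2}\right) = 152 + 32 \left(- 18 i \sqrt{2}\right) = 152 - 576 i \sqrt{2}$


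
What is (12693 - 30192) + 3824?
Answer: -13675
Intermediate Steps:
(12693 - 30192) + 3824 = -17499 + 3824 = -13675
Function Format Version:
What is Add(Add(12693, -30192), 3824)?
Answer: -13675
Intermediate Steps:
Add(Add(12693, -30192), 3824) = Add(-17499, 3824) = -13675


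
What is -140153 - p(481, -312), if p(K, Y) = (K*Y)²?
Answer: -22521745337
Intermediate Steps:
p(K, Y) = K²*Y²
-140153 - p(481, -312) = -140153 - 481²*(-312)² = -140153 - 231361*97344 = -140153 - 1*22521605184 = -140153 - 22521605184 = -22521745337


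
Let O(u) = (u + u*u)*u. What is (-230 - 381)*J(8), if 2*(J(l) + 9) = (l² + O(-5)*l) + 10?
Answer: 227292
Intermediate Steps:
O(u) = u*(u + u²) (O(u) = (u + u²)*u = u*(u + u²))
J(l) = -4 + l²/2 - 50*l (J(l) = -9 + ((l² + ((-5)²*(1 - 5))*l) + 10)/2 = -9 + ((l² + (25*(-4))*l) + 10)/2 = -9 + ((l² - 100*l) + 10)/2 = -9 + (10 + l² - 100*l)/2 = -9 + (5 + l²/2 - 50*l) = -4 + l²/2 - 50*l)
(-230 - 381)*J(8) = (-230 - 381)*(-4 + (½)*8² - 50*8) = -611*(-4 + (½)*64 - 400) = -611*(-4 + 32 - 400) = -611*(-372) = 227292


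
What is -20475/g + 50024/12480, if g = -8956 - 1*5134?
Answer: 923429/169080 ≈ 5.4615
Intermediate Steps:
g = -14090 (g = -8956 - 5134 = -14090)
-20475/g + 50024/12480 = -20475/(-14090) + 50024/12480 = -20475*(-1/14090) + 50024*(1/12480) = 4095/2818 + 481/120 = 923429/169080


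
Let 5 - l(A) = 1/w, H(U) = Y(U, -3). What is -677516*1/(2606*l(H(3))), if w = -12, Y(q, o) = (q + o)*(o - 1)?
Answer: -4065096/79483 ≈ -51.144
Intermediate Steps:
Y(q, o) = (-1 + o)*(o + q) (Y(q, o) = (o + q)*(-1 + o) = (-1 + o)*(o + q))
H(U) = 12 - 4*U (H(U) = (-3)² - 1*(-3) - U - 3*U = 9 + 3 - U - 3*U = 12 - 4*U)
l(A) = 61/12 (l(A) = 5 - 1/(-12) = 5 - 1*(-1/12) = 5 + 1/12 = 61/12)
-677516*1/(2606*l(H(3))) = -677516/((61/12)*2606) = -677516/79483/6 = -677516*6/79483 = -4065096/79483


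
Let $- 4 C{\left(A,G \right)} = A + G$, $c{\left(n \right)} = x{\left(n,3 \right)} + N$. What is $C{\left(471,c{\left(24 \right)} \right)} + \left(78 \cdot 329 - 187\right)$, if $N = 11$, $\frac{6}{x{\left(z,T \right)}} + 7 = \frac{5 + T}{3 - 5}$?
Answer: $\frac{278901}{11} \approx 25355.0$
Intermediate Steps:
$x{\left(z,T \right)} = \frac{6}{- \frac{19}{2} - \frac{T}{2}}$ ($x{\left(z,T \right)} = \frac{6}{-7 + \frac{5 + T}{3 - 5}} = \frac{6}{-7 + \frac{5 + T}{-2}} = \frac{6}{-7 + \left(5 + T\right) \left(- \frac{1}{2}\right)} = \frac{6}{-7 - \left(\frac{5}{2} + \frac{T}{2}\right)} = \frac{6}{- \frac{19}{2} - \frac{T}{2}}$)
$c{\left(n \right)} = \frac{115}{11}$ ($c{\left(n \right)} = - \frac{12}{19 + 3} + 11 = - \frac{12}{22} + 11 = \left(-12\right) \frac{1}{22} + 11 = - \frac{6}{11} + 11 = \frac{115}{11}$)
$C{\left(A,G \right)} = - \frac{A}{4} - \frac{G}{4}$ ($C{\left(A,G \right)} = - \frac{A + G}{4} = - \frac{A}{4} - \frac{G}{4}$)
$C{\left(471,c{\left(24 \right)} \right)} + \left(78 \cdot 329 - 187\right) = \left(\left(- \frac{1}{4}\right) 471 - \frac{115}{44}\right) + \left(78 \cdot 329 - 187\right) = \left(- \frac{471}{4} - \frac{115}{44}\right) + \left(25662 - 187\right) = - \frac{1324}{11} + 25475 = \frac{278901}{11}$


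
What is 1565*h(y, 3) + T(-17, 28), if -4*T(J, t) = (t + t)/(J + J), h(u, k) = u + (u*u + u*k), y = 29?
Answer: 25460992/17 ≈ 1.4977e+6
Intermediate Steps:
h(u, k) = u + u**2 + k*u (h(u, k) = u + (u**2 + k*u) = u + u**2 + k*u)
T(J, t) = -t/(4*J) (T(J, t) = -(t + t)/(4*(J + J)) = -2*t/(4*(2*J)) = -2*t*1/(2*J)/4 = -t/(4*J))
1565*h(y, 3) + T(-17, 28) = 1565*(29*(1 + 3 + 29)) - 1/4*28/(-17) = 1565*(29*33) - 1/4*28*(-1/17) = 1565*957 + 7/17 = 1497705 + 7/17 = 25460992/17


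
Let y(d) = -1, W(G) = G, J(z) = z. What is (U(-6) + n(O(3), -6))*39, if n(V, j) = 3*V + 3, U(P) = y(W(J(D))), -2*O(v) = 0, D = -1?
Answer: 78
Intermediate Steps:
O(v) = 0 (O(v) = -½*0 = 0)
U(P) = -1
n(V, j) = 3 + 3*V
(U(-6) + n(O(3), -6))*39 = (-1 + (3 + 3*0))*39 = (-1 + (3 + 0))*39 = (-1 + 3)*39 = 2*39 = 78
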